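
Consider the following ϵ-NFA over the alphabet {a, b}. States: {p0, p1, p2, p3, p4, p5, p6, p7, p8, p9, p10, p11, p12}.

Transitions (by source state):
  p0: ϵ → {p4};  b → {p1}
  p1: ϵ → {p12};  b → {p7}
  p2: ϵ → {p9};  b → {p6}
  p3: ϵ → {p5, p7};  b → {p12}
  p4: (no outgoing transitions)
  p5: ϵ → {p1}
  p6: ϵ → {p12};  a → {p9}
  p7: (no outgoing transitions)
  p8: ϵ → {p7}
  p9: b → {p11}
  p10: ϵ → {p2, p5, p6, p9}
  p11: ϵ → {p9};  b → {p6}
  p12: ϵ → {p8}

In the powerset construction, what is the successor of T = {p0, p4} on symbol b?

p0 on b → {p1}.
No b-transition from p4.
Union after reading b: {p1}.
Now take the ϵ-closure:
From p1 via ϵ: add p12.
From p12 via ϵ: add p8.
From p8 via ϵ: add p7.
No new states can be added; the closed set is {p1, p7, p8, p12}.

{p1, p7, p8, p12}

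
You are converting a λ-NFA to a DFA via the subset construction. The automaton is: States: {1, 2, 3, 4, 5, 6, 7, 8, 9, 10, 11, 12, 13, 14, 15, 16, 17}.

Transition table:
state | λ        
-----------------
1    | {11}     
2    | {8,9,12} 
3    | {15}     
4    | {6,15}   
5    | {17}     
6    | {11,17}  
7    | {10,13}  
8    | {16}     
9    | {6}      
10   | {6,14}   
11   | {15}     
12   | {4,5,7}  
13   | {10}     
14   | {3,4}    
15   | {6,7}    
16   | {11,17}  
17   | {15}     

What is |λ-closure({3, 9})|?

Start with {3, 9}.
From 3 via λ: add 15.
From 9 via λ: add 6.
From 6 via λ: add 11, 17.
From 15 via λ: add 7.
From 7 via λ: add 10, 13.
From 10 via λ: add 14.
From 14 via λ: add 4.
λ-closure = {3, 4, 6, 7, 9, 10, 11, 13, 14, 15, 17}, which has 11 states.

11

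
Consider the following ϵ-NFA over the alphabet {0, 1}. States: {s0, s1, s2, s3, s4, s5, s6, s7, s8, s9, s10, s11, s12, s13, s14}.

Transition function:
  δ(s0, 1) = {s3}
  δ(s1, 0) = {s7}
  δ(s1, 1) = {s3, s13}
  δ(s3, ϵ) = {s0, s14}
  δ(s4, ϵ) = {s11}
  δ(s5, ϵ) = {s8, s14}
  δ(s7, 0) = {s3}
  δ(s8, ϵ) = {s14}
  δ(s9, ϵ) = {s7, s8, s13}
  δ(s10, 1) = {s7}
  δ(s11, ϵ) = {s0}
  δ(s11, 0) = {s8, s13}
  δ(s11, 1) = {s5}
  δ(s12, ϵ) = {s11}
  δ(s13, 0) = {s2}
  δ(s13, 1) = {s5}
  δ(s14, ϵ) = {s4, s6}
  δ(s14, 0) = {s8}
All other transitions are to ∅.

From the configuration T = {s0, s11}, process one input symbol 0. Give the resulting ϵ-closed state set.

s11 on 0 → {s8, s13}.
No 0-transition from s0.
Union after reading 0: {s8, s13}.
Now take the ϵ-closure:
From s8 via ϵ: add s14.
From s14 via ϵ: add s4, s6.
From s4 via ϵ: add s11.
From s11 via ϵ: add s0.
No new states can be added; the closed set is {s0, s4, s6, s8, s11, s13, s14}.

{s0, s4, s6, s8, s11, s13, s14}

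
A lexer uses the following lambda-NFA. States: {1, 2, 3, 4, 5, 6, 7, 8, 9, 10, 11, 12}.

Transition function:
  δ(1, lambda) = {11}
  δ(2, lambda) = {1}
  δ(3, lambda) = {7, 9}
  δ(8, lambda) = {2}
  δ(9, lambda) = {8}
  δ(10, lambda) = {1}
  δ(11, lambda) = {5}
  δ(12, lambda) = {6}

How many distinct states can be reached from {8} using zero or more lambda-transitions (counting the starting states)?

Start with {8}.
From 8 via lambda: add 2.
From 2 via lambda: add 1.
From 1 via lambda: add 11.
From 11 via lambda: add 5.
lambda-closure = {1, 2, 5, 8, 11}, which has 5 states.

5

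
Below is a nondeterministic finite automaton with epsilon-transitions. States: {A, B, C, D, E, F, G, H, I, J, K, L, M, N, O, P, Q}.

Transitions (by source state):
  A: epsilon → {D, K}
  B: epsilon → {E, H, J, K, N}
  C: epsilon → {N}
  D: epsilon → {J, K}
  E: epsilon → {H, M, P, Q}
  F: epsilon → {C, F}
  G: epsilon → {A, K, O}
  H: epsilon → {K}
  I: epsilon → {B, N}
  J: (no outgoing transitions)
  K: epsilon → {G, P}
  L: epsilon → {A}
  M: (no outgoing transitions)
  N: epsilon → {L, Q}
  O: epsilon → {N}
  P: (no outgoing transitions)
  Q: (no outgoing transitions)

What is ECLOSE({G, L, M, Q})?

Start with {G, L, M, Q}.
From G via epsilon: add A, K, O.
From A via epsilon: add D.
From K via epsilon: add P.
From O via epsilon: add N.
From D via epsilon: add J.
No new states can be added; the closed set is {A, D, G, J, K, L, M, N, O, P, Q}.

{A, D, G, J, K, L, M, N, O, P, Q}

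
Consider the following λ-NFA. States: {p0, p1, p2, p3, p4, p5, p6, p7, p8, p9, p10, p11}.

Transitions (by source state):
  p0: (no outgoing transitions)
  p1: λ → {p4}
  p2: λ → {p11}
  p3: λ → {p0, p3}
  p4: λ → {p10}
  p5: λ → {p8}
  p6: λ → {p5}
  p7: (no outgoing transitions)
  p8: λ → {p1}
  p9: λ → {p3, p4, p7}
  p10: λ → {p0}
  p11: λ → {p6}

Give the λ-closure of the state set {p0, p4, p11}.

{p0, p1, p4, p5, p6, p8, p10, p11}

Start with {p0, p4, p11}.
From p4 via λ: add p10.
From p11 via λ: add p6.
From p6 via λ: add p5.
From p5 via λ: add p8.
From p8 via λ: add p1.
No new states can be added; the closed set is {p0, p1, p4, p5, p6, p8, p10, p11}.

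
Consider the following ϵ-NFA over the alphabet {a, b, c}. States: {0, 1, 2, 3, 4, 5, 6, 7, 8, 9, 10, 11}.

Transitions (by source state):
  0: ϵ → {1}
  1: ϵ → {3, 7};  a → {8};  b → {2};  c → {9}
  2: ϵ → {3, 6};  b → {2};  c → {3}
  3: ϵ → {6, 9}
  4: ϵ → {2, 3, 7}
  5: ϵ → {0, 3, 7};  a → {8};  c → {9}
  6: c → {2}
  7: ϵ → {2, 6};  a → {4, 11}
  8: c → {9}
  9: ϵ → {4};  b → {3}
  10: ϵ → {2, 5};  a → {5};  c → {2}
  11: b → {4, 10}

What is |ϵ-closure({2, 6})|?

6

Start with {2, 6}.
From 2 via ϵ: add 3.
From 3 via ϵ: add 9.
From 9 via ϵ: add 4.
From 4 via ϵ: add 7.
ϵ-closure = {2, 3, 4, 6, 7, 9}, which has 6 states.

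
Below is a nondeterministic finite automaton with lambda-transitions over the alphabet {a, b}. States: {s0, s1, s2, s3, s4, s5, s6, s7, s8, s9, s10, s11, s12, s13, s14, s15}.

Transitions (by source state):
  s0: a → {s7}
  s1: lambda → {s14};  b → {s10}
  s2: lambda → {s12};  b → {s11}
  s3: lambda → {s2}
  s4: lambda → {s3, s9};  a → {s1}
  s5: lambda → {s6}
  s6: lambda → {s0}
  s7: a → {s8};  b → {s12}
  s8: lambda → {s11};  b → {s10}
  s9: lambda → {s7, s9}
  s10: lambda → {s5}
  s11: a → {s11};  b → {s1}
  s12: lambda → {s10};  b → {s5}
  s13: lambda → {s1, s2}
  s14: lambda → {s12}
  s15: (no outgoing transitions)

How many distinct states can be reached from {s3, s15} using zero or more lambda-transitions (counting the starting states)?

Start with {s3, s15}.
From s3 via lambda: add s2.
From s2 via lambda: add s12.
From s12 via lambda: add s10.
From s10 via lambda: add s5.
From s5 via lambda: add s6.
From s6 via lambda: add s0.
lambda-closure = {s0, s2, s3, s5, s6, s10, s12, s15}, which has 8 states.

8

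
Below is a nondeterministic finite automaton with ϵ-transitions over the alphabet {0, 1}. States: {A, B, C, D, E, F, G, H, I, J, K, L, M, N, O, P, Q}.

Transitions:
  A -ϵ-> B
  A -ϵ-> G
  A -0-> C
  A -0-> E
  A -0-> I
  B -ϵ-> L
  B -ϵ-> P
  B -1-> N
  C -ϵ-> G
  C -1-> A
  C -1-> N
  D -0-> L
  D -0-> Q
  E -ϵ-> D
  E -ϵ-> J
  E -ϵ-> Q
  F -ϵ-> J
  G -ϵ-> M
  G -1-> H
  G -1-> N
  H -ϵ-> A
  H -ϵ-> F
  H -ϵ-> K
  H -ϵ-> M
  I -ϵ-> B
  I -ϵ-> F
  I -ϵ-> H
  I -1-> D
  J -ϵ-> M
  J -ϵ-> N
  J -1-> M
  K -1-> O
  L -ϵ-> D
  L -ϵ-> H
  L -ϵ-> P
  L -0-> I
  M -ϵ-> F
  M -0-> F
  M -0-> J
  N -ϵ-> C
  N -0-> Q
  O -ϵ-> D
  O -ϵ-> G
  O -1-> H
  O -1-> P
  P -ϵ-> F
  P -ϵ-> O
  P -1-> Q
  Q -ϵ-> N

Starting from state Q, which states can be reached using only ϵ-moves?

Start with {Q}.
From Q via ϵ: add N.
From N via ϵ: add C.
From C via ϵ: add G.
From G via ϵ: add M.
From M via ϵ: add F.
From F via ϵ: add J.
No new states can be added; the closed set is {C, F, G, J, M, N, Q}.

{C, F, G, J, M, N, Q}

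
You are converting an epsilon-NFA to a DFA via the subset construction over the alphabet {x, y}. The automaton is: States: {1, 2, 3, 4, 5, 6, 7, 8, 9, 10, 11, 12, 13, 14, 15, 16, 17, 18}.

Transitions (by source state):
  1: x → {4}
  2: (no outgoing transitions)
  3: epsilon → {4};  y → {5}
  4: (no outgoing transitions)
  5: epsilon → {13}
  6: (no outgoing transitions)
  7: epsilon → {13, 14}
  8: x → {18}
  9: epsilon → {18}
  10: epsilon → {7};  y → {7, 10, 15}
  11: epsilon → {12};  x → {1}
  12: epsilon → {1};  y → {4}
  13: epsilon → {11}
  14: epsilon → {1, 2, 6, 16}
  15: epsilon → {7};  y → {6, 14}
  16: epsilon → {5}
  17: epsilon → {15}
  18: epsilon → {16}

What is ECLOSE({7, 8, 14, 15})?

Start with {7, 8, 14, 15}.
From 7 via epsilon: add 13.
From 14 via epsilon: add 1, 2, 6, 16.
From 13 via epsilon: add 11.
From 16 via epsilon: add 5.
From 11 via epsilon: add 12.
No new states can be added; the closed set is {1, 2, 5, 6, 7, 8, 11, 12, 13, 14, 15, 16}.

{1, 2, 5, 6, 7, 8, 11, 12, 13, 14, 15, 16}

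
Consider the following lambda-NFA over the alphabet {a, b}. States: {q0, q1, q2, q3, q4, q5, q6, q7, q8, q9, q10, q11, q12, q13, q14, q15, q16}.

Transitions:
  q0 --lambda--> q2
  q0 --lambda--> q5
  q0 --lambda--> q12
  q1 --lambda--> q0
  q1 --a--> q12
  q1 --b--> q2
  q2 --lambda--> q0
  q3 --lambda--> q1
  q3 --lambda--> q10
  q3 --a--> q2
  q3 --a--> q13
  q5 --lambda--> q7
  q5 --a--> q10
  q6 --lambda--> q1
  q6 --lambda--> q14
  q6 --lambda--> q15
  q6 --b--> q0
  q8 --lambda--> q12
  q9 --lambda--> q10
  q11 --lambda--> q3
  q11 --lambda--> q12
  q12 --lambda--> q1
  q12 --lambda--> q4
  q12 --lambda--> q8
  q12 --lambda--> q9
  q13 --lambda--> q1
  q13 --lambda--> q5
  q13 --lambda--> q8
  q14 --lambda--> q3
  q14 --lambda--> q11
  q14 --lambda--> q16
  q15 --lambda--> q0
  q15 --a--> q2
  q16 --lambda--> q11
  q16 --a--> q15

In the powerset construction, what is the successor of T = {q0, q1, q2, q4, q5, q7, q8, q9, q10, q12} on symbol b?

{q0, q1, q2, q4, q5, q7, q8, q9, q10, q12}

q1 on b → {q2}.
No b-transition from q0, q2, q4, q5, q7, q8, q9, q10, q12.
Union after reading b: {q2}.
Now take the lambda-closure:
From q2 via lambda: add q0.
From q0 via lambda: add q5, q12.
From q5 via lambda: add q7.
From q12 via lambda: add q1, q4, q8, q9.
From q9 via lambda: add q10.
No new states can be added; the closed set is {q0, q1, q2, q4, q5, q7, q8, q9, q10, q12}.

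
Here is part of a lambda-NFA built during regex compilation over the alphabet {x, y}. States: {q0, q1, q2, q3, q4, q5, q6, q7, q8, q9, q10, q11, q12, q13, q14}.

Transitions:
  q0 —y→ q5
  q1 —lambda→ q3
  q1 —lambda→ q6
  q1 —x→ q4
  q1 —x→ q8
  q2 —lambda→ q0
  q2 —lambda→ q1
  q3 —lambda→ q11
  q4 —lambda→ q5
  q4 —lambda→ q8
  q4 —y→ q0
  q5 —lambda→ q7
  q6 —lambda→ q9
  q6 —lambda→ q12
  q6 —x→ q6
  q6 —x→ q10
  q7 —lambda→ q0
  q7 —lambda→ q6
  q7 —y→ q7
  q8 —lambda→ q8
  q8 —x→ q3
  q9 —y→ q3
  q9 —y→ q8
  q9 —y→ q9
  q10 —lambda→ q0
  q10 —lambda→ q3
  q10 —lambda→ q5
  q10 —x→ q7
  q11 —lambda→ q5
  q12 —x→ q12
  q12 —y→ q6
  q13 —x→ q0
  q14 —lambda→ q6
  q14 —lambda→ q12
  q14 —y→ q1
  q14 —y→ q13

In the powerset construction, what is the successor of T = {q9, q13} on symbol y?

{q0, q3, q5, q6, q7, q8, q9, q11, q12}

q9 on y → {q3, q8, q9}.
No y-transition from q13.
Union after reading y: {q3, q8, q9}.
Now take the lambda-closure:
From q3 via lambda: add q11.
From q11 via lambda: add q5.
From q5 via lambda: add q7.
From q7 via lambda: add q0, q6.
From q6 via lambda: add q12.
No new states can be added; the closed set is {q0, q3, q5, q6, q7, q8, q9, q11, q12}.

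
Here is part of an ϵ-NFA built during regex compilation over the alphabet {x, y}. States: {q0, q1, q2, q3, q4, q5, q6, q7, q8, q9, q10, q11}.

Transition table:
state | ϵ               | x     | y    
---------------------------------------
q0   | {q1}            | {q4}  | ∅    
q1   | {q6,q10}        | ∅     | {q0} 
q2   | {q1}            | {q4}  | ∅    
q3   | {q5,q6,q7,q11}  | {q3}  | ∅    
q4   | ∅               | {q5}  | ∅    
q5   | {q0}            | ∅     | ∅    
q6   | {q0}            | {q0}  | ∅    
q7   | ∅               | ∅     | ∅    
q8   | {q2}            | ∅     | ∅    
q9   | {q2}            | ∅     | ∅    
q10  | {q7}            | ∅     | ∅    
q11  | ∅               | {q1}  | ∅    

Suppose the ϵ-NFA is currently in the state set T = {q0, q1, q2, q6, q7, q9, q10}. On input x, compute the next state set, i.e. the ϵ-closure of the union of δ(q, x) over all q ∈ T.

q0 on x → {q4}.
q2 on x → {q4}.
q6 on x → {q0}.
No x-transition from q1, q7, q9, q10.
Union after reading x: {q0, q4}.
Now take the ϵ-closure:
From q0 via ϵ: add q1.
From q1 via ϵ: add q6, q10.
From q10 via ϵ: add q7.
No new states can be added; the closed set is {q0, q1, q4, q6, q7, q10}.

{q0, q1, q4, q6, q7, q10}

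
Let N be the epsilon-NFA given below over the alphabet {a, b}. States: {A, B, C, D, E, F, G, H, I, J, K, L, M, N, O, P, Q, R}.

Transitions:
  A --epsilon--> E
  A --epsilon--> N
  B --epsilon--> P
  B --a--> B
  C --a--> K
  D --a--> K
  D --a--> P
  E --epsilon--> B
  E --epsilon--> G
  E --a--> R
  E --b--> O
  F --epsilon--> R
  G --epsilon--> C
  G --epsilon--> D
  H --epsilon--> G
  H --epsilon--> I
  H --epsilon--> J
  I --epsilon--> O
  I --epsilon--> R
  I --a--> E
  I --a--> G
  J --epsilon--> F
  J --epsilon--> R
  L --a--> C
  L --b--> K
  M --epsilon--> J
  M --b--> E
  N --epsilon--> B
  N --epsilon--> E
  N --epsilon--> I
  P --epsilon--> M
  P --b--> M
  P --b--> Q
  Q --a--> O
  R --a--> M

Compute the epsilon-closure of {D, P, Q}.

Start with {D, P, Q}.
From P via epsilon: add M.
From M via epsilon: add J.
From J via epsilon: add F, R.
No new states can be added; the closed set is {D, F, J, M, P, Q, R}.

{D, F, J, M, P, Q, R}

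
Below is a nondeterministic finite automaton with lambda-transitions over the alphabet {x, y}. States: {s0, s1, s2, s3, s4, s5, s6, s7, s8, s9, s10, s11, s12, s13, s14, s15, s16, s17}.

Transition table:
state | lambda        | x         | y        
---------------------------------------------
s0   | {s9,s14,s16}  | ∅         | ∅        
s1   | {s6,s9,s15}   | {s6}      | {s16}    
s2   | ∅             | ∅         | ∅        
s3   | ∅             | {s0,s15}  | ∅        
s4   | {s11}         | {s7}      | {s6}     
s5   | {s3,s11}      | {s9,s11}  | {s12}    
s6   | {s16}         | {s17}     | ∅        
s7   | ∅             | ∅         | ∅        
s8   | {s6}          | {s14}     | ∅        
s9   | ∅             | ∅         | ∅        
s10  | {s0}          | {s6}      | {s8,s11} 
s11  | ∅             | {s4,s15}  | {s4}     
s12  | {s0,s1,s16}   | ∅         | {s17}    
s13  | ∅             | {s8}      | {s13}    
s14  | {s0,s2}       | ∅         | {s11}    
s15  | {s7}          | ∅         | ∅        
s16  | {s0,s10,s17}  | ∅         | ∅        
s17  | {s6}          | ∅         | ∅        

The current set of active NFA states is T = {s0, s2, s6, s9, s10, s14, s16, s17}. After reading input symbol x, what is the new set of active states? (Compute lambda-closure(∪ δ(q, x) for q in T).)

s6 on x → {s17}.
s10 on x → {s6}.
No x-transition from s0, s2, s9, s14, s16, s17.
Union after reading x: {s6, s17}.
Now take the lambda-closure:
From s6 via lambda: add s16.
From s16 via lambda: add s0, s10.
From s0 via lambda: add s9, s14.
From s14 via lambda: add s2.
No new states can be added; the closed set is {s0, s2, s6, s9, s10, s14, s16, s17}.

{s0, s2, s6, s9, s10, s14, s16, s17}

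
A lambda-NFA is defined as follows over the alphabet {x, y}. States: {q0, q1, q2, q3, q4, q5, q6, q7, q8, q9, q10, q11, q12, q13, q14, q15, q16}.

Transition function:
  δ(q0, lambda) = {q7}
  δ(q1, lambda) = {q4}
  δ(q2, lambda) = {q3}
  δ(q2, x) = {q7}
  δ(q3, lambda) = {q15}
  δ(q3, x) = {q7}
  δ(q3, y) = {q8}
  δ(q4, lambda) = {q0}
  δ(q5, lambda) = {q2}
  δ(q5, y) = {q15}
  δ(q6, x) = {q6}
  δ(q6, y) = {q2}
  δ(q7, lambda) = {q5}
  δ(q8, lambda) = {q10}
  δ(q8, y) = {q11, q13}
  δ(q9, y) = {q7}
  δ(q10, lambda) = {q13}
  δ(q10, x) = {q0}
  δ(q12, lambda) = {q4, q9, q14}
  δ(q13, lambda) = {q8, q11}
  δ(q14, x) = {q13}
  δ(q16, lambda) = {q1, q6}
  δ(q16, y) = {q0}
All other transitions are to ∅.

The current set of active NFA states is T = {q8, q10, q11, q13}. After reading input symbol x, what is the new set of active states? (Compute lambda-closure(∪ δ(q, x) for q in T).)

{q0, q2, q3, q5, q7, q15}

q10 on x → {q0}.
No x-transition from q8, q11, q13.
Union after reading x: {q0}.
Now take the lambda-closure:
From q0 via lambda: add q7.
From q7 via lambda: add q5.
From q5 via lambda: add q2.
From q2 via lambda: add q3.
From q3 via lambda: add q15.
No new states can be added; the closed set is {q0, q2, q3, q5, q7, q15}.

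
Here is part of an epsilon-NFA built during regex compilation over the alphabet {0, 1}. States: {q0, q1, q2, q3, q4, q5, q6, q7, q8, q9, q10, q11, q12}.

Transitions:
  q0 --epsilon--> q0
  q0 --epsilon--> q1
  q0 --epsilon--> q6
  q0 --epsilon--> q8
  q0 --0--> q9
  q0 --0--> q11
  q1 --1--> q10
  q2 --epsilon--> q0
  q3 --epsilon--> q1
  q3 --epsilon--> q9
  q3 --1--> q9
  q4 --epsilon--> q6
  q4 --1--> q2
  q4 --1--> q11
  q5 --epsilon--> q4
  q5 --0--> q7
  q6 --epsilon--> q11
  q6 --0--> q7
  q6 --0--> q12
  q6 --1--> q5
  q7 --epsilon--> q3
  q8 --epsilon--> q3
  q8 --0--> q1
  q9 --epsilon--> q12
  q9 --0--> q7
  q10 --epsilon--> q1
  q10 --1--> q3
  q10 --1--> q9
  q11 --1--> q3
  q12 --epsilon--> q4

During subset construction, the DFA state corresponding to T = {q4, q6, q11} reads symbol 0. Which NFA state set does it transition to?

{q1, q3, q4, q6, q7, q9, q11, q12}

q6 on 0 → {q7, q12}.
No 0-transition from q4, q11.
Union after reading 0: {q7, q12}.
Now take the epsilon-closure:
From q7 via epsilon: add q3.
From q12 via epsilon: add q4.
From q3 via epsilon: add q1, q9.
From q4 via epsilon: add q6.
From q6 via epsilon: add q11.
No new states can be added; the closed set is {q1, q3, q4, q6, q7, q9, q11, q12}.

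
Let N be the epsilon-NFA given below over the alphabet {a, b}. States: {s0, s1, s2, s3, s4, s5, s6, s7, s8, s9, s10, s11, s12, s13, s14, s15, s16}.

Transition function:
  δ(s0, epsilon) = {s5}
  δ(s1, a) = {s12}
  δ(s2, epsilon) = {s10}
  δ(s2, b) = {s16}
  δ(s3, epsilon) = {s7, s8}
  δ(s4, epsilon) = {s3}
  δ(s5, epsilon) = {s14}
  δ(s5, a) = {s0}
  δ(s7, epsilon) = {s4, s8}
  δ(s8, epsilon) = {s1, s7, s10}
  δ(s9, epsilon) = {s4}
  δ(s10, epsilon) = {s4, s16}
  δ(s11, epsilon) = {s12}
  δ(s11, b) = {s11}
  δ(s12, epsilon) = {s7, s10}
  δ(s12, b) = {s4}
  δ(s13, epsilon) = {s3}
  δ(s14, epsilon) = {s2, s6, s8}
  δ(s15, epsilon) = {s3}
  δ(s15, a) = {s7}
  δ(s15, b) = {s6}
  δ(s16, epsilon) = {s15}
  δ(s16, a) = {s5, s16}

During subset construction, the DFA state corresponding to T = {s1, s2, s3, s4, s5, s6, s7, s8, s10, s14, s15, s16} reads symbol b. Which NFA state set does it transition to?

s2 on b → {s16}.
s15 on b → {s6}.
No b-transition from s1, s3, s4, s5, s6, s7, s8, s10, s14, s16.
Union after reading b: {s6, s16}.
Now take the epsilon-closure:
From s16 via epsilon: add s15.
From s15 via epsilon: add s3.
From s3 via epsilon: add s7, s8.
From s7 via epsilon: add s4.
From s8 via epsilon: add s1, s10.
No new states can be added; the closed set is {s1, s3, s4, s6, s7, s8, s10, s15, s16}.

{s1, s3, s4, s6, s7, s8, s10, s15, s16}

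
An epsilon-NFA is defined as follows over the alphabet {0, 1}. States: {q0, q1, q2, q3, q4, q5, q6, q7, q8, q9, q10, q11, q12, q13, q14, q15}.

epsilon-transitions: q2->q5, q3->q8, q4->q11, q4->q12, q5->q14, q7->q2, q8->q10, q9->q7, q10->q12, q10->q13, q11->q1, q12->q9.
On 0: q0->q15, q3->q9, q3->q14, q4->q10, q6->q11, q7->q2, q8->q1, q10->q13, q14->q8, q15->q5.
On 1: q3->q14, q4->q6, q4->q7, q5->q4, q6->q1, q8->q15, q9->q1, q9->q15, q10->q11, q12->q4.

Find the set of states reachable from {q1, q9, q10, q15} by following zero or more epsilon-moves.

{q1, q2, q5, q7, q9, q10, q12, q13, q14, q15}

Start with {q1, q9, q10, q15}.
From q9 via epsilon: add q7.
From q10 via epsilon: add q12, q13.
From q7 via epsilon: add q2.
From q2 via epsilon: add q5.
From q5 via epsilon: add q14.
No new states can be added; the closed set is {q1, q2, q5, q7, q9, q10, q12, q13, q14, q15}.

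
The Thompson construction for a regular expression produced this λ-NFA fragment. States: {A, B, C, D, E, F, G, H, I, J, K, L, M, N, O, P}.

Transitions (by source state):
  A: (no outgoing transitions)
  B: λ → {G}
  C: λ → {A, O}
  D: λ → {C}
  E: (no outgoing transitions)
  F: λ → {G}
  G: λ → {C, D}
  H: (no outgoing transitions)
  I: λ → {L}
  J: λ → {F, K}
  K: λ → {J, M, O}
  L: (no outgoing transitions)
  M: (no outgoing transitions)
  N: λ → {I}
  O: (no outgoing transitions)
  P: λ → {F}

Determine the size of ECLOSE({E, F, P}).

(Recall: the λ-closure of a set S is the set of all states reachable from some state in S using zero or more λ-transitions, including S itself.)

Start with {E, F, P}.
From F via λ: add G.
From G via λ: add C, D.
From C via λ: add A, O.
λ-closure = {A, C, D, E, F, G, O, P}, which has 8 states.

8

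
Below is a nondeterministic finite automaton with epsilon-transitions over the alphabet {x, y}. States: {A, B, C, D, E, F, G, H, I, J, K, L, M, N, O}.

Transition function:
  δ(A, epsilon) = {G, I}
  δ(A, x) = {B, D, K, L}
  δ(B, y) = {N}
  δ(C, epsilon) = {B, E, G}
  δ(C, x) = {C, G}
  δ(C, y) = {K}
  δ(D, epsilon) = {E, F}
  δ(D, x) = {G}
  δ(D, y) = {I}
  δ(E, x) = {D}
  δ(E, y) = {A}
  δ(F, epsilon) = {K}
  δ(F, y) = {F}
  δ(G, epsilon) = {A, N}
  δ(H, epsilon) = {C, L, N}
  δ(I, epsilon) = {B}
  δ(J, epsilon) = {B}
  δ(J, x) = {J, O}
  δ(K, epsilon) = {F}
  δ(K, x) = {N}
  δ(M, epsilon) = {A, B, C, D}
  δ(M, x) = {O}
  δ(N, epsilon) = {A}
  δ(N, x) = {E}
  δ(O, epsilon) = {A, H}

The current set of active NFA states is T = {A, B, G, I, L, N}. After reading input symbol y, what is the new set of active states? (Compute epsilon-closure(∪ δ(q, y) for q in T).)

{A, B, G, I, N}

B on y → {N}.
No y-transition from A, G, I, L, N.
Union after reading y: {N}.
Now take the epsilon-closure:
From N via epsilon: add A.
From A via epsilon: add G, I.
From I via epsilon: add B.
No new states can be added; the closed set is {A, B, G, I, N}.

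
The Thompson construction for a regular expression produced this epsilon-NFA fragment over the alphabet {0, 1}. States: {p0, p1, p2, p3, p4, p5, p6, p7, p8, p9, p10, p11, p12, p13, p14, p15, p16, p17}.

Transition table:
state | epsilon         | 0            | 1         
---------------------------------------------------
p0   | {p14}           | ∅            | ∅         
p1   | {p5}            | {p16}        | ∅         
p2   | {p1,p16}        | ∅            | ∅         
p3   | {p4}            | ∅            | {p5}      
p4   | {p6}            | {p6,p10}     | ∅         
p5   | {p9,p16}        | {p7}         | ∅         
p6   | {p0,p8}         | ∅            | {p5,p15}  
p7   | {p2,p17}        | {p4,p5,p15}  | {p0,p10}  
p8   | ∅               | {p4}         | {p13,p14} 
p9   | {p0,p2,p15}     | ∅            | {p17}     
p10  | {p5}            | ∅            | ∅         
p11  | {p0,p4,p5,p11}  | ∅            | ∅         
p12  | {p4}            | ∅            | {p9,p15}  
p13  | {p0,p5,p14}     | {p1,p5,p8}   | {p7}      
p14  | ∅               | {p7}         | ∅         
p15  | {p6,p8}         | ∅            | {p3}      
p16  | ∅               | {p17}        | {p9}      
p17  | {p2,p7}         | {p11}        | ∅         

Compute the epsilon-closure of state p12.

{p0, p4, p6, p8, p12, p14}

Start with {p12}.
From p12 via epsilon: add p4.
From p4 via epsilon: add p6.
From p6 via epsilon: add p0, p8.
From p0 via epsilon: add p14.
No new states can be added; the closed set is {p0, p4, p6, p8, p12, p14}.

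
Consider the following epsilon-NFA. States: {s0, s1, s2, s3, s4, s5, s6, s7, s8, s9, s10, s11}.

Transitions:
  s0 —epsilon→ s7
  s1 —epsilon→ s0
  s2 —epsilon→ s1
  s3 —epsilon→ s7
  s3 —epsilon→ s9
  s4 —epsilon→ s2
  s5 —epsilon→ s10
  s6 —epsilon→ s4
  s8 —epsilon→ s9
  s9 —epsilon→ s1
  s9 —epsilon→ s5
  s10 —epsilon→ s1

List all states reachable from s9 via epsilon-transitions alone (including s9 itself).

Start with {s9}.
From s9 via epsilon: add s1, s5.
From s1 via epsilon: add s0.
From s5 via epsilon: add s10.
From s0 via epsilon: add s7.
No new states can be added; the closed set is {s0, s1, s5, s7, s9, s10}.

{s0, s1, s5, s7, s9, s10}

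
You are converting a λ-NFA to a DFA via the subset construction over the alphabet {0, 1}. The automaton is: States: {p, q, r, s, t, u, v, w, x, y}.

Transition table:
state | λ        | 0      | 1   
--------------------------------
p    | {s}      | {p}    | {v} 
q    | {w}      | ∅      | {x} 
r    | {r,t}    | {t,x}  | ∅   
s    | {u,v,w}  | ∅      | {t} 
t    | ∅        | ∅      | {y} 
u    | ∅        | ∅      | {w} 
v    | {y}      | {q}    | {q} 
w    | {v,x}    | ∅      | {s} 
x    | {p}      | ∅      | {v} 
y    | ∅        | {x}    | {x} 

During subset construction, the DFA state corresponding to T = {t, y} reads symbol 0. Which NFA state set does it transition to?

y on 0 → {x}.
No 0-transition from t.
Union after reading 0: {x}.
Now take the λ-closure:
From x via λ: add p.
From p via λ: add s.
From s via λ: add u, v, w.
From v via λ: add y.
No new states can be added; the closed set is {p, s, u, v, w, x, y}.

{p, s, u, v, w, x, y}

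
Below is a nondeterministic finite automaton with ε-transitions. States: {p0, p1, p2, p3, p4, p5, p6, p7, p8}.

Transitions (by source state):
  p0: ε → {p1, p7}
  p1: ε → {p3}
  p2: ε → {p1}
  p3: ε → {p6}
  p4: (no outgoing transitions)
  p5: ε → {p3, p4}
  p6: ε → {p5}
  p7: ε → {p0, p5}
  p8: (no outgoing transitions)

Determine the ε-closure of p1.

Start with {p1}.
From p1 via ε: add p3.
From p3 via ε: add p6.
From p6 via ε: add p5.
From p5 via ε: add p4.
No new states can be added; the closed set is {p1, p3, p4, p5, p6}.

{p1, p3, p4, p5, p6}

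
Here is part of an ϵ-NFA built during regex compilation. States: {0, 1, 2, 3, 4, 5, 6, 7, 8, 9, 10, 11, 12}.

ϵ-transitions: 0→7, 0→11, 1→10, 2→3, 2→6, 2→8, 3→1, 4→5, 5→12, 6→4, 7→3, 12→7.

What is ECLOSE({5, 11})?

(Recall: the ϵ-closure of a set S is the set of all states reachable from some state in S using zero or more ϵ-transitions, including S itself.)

Start with {5, 11}.
From 5 via ϵ: add 12.
From 12 via ϵ: add 7.
From 7 via ϵ: add 3.
From 3 via ϵ: add 1.
From 1 via ϵ: add 10.
No new states can be added; the closed set is {1, 3, 5, 7, 10, 11, 12}.

{1, 3, 5, 7, 10, 11, 12}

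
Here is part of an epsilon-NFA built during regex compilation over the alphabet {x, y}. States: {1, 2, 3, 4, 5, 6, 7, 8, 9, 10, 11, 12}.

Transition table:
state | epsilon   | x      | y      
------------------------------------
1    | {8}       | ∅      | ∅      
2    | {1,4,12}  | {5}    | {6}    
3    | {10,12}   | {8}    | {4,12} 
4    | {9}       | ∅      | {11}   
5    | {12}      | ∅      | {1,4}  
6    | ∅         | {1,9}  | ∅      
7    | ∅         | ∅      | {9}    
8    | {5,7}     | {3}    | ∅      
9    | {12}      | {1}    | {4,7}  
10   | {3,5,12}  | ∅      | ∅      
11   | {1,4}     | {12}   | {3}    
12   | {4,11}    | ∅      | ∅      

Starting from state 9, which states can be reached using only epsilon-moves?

Start with {9}.
From 9 via epsilon: add 12.
From 12 via epsilon: add 4, 11.
From 11 via epsilon: add 1.
From 1 via epsilon: add 8.
From 8 via epsilon: add 5, 7.
No new states can be added; the closed set is {1, 4, 5, 7, 8, 9, 11, 12}.

{1, 4, 5, 7, 8, 9, 11, 12}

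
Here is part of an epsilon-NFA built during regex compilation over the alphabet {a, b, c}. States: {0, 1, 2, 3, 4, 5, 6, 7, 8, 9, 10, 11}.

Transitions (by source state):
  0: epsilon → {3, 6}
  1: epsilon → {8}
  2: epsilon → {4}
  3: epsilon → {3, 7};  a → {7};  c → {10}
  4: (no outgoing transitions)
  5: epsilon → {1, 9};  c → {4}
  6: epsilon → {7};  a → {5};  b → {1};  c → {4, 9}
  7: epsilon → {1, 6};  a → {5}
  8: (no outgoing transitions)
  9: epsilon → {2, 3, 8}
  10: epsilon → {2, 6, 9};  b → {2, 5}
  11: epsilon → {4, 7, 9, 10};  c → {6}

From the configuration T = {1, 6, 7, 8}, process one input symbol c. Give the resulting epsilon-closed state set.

{1, 2, 3, 4, 6, 7, 8, 9}

6 on c → {4, 9}.
No c-transition from 1, 7, 8.
Union after reading c: {4, 9}.
Now take the epsilon-closure:
From 9 via epsilon: add 2, 3, 8.
From 3 via epsilon: add 7.
From 7 via epsilon: add 1, 6.
No new states can be added; the closed set is {1, 2, 3, 4, 6, 7, 8, 9}.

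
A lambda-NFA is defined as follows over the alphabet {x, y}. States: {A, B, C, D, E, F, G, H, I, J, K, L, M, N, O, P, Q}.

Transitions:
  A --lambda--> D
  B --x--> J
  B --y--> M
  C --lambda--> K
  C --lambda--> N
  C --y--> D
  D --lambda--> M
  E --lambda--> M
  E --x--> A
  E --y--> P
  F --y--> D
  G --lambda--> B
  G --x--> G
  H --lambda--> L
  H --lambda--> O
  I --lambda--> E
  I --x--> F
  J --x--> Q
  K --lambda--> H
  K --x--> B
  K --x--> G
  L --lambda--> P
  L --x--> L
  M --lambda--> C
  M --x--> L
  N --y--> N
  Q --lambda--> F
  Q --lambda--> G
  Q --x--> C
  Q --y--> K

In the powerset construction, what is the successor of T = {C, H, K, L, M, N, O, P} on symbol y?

C on y → {D}.
N on y → {N}.
No y-transition from H, K, L, M, O, P.
Union after reading y: {D, N}.
Now take the lambda-closure:
From D via lambda: add M.
From M via lambda: add C.
From C via lambda: add K.
From K via lambda: add H.
From H via lambda: add L, O.
From L via lambda: add P.
No new states can be added; the closed set is {C, D, H, K, L, M, N, O, P}.

{C, D, H, K, L, M, N, O, P}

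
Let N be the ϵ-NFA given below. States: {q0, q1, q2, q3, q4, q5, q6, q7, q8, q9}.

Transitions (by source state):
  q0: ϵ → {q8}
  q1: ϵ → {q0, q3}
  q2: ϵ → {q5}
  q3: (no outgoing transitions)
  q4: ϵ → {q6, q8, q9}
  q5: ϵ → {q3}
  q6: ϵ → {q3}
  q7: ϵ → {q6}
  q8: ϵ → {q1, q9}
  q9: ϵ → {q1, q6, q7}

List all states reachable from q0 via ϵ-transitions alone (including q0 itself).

{q0, q1, q3, q6, q7, q8, q9}

Start with {q0}.
From q0 via ϵ: add q8.
From q8 via ϵ: add q1, q9.
From q1 via ϵ: add q3.
From q9 via ϵ: add q6, q7.
No new states can be added; the closed set is {q0, q1, q3, q6, q7, q8, q9}.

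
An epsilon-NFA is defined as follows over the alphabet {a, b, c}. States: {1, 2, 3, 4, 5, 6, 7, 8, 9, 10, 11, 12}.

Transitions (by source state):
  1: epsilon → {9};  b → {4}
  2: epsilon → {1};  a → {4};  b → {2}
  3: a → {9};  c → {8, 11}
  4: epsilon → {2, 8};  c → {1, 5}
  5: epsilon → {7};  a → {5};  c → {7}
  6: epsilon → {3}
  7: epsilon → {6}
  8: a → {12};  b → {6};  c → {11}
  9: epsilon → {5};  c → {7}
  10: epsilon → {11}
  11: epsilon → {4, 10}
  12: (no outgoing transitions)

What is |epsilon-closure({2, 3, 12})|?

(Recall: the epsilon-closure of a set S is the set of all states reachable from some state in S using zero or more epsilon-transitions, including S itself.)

8

Start with {2, 3, 12}.
From 2 via epsilon: add 1.
From 1 via epsilon: add 9.
From 9 via epsilon: add 5.
From 5 via epsilon: add 7.
From 7 via epsilon: add 6.
epsilon-closure = {1, 2, 3, 5, 6, 7, 9, 12}, which has 8 states.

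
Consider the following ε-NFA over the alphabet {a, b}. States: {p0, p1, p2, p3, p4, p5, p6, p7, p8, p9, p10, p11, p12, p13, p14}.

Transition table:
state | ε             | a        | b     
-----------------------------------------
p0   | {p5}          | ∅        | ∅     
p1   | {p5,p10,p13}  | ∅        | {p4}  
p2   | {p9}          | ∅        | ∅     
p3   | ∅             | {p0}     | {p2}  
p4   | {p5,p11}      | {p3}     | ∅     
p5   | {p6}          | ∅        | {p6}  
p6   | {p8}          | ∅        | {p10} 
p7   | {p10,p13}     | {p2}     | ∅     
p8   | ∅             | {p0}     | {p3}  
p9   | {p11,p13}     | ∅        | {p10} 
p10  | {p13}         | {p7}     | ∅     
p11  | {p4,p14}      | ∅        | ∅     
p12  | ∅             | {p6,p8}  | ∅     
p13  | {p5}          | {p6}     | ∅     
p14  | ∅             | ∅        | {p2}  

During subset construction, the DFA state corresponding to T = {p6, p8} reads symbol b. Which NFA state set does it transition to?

{p3, p5, p6, p8, p10, p13}

p6 on b → {p10}.
p8 on b → {p3}.
Union after reading b: {p3, p10}.
Now take the ε-closure:
From p10 via ε: add p13.
From p13 via ε: add p5.
From p5 via ε: add p6.
From p6 via ε: add p8.
No new states can be added; the closed set is {p3, p5, p6, p8, p10, p13}.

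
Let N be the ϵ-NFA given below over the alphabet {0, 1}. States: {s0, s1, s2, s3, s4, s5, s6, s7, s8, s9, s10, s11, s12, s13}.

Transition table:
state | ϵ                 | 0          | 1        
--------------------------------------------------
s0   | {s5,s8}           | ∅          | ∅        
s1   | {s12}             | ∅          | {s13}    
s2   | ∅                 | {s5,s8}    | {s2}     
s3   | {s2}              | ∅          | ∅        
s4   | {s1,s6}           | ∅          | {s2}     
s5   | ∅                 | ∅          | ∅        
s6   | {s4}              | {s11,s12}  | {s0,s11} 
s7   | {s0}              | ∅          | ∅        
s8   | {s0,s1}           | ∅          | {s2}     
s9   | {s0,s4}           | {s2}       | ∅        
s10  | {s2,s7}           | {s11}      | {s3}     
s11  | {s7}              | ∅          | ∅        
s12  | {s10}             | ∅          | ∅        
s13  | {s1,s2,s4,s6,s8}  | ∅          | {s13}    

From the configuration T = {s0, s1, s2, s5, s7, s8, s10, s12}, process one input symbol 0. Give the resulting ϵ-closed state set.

{s0, s1, s2, s5, s7, s8, s10, s11, s12}

s2 on 0 → {s5, s8}.
s10 on 0 → {s11}.
No 0-transition from s0, s1, s5, s7, s8, s12.
Union after reading 0: {s5, s8, s11}.
Now take the ϵ-closure:
From s8 via ϵ: add s0, s1.
From s11 via ϵ: add s7.
From s1 via ϵ: add s12.
From s12 via ϵ: add s10.
From s10 via ϵ: add s2.
No new states can be added; the closed set is {s0, s1, s2, s5, s7, s8, s10, s11, s12}.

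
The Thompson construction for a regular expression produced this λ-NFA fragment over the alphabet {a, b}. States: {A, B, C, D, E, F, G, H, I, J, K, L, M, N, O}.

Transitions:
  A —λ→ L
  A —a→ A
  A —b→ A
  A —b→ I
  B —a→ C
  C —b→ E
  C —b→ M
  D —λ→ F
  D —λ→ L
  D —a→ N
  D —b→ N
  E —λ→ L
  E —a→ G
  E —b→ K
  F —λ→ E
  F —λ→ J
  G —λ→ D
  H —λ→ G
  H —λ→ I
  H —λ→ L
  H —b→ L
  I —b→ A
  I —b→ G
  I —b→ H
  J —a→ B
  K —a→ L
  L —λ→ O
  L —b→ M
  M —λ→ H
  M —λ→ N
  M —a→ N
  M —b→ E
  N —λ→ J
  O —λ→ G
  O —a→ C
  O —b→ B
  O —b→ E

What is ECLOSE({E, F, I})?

{D, E, F, G, I, J, L, O}

Start with {E, F, I}.
From E via λ: add L.
From F via λ: add J.
From L via λ: add O.
From O via λ: add G.
From G via λ: add D.
No new states can be added; the closed set is {D, E, F, G, I, J, L, O}.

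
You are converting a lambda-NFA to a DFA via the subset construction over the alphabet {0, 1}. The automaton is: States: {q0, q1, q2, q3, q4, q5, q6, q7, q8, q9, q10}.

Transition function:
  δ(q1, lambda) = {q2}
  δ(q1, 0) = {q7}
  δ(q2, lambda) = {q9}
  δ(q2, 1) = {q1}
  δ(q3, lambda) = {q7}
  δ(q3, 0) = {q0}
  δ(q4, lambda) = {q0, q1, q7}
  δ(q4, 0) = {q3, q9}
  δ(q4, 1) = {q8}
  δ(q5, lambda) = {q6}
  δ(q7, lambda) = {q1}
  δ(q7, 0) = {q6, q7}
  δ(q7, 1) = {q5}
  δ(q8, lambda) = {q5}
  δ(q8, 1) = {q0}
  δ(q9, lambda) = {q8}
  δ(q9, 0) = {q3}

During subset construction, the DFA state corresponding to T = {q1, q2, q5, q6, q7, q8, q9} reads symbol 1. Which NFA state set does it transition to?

{q0, q1, q2, q5, q6, q8, q9}

q2 on 1 → {q1}.
q7 on 1 → {q5}.
q8 on 1 → {q0}.
No 1-transition from q1, q5, q6, q9.
Union after reading 1: {q0, q1, q5}.
Now take the lambda-closure:
From q1 via lambda: add q2.
From q5 via lambda: add q6.
From q2 via lambda: add q9.
From q9 via lambda: add q8.
No new states can be added; the closed set is {q0, q1, q2, q5, q6, q8, q9}.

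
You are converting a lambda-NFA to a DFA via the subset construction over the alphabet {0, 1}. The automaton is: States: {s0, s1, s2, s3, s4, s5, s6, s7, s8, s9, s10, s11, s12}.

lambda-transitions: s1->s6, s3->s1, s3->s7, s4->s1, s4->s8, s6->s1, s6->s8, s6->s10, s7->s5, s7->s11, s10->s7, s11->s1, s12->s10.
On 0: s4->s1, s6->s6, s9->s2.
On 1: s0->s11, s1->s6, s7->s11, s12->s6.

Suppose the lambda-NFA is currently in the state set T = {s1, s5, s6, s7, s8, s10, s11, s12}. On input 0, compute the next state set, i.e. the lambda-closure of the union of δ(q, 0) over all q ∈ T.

{s1, s5, s6, s7, s8, s10, s11}

s6 on 0 → {s6}.
No 0-transition from s1, s5, s7, s8, s10, s11, s12.
Union after reading 0: {s6}.
Now take the lambda-closure:
From s6 via lambda: add s1, s8, s10.
From s10 via lambda: add s7.
From s7 via lambda: add s5, s11.
No new states can be added; the closed set is {s1, s5, s6, s7, s8, s10, s11}.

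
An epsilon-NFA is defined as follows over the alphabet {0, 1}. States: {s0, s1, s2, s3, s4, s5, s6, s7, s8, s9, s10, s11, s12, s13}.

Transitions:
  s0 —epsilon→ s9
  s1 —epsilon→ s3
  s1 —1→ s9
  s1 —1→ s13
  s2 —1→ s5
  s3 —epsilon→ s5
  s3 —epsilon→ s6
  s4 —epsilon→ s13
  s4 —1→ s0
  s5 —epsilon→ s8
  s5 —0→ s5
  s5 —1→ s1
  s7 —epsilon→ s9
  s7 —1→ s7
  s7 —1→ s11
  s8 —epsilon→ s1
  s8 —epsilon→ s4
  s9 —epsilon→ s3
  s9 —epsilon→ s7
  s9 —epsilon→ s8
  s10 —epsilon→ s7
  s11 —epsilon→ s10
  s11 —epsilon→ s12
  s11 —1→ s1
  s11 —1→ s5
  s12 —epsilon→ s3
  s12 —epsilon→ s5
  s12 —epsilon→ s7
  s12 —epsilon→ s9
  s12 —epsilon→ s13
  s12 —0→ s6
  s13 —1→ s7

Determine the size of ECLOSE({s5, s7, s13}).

9

Start with {s5, s7, s13}.
From s5 via epsilon: add s8.
From s7 via epsilon: add s9.
From s8 via epsilon: add s1, s4.
From s9 via epsilon: add s3.
From s3 via epsilon: add s6.
epsilon-closure = {s1, s3, s4, s5, s6, s7, s8, s9, s13}, which has 9 states.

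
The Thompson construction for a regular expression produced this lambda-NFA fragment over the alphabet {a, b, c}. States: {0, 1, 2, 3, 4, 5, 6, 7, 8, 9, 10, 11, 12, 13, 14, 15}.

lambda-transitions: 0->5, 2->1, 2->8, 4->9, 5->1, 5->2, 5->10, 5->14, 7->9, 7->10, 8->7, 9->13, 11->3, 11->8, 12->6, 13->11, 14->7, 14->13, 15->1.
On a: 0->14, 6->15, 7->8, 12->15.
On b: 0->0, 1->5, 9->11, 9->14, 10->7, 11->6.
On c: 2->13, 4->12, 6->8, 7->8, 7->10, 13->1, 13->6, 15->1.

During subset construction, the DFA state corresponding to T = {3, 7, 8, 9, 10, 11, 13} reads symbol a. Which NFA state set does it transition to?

{3, 7, 8, 9, 10, 11, 13}

7 on a → {8}.
No a-transition from 3, 8, 9, 10, 11, 13.
Union after reading a: {8}.
Now take the lambda-closure:
From 8 via lambda: add 7.
From 7 via lambda: add 9, 10.
From 9 via lambda: add 13.
From 13 via lambda: add 11.
From 11 via lambda: add 3.
No new states can be added; the closed set is {3, 7, 8, 9, 10, 11, 13}.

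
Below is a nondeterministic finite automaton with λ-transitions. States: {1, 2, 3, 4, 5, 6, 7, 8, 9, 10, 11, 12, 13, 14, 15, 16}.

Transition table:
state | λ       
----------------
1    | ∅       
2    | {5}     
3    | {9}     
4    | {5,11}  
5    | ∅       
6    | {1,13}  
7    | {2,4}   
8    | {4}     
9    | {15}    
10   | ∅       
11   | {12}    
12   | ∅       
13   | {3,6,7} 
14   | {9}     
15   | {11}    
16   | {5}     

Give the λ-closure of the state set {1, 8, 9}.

{1, 4, 5, 8, 9, 11, 12, 15}

Start with {1, 8, 9}.
From 8 via λ: add 4.
From 9 via λ: add 15.
From 4 via λ: add 5, 11.
From 11 via λ: add 12.
No new states can be added; the closed set is {1, 4, 5, 8, 9, 11, 12, 15}.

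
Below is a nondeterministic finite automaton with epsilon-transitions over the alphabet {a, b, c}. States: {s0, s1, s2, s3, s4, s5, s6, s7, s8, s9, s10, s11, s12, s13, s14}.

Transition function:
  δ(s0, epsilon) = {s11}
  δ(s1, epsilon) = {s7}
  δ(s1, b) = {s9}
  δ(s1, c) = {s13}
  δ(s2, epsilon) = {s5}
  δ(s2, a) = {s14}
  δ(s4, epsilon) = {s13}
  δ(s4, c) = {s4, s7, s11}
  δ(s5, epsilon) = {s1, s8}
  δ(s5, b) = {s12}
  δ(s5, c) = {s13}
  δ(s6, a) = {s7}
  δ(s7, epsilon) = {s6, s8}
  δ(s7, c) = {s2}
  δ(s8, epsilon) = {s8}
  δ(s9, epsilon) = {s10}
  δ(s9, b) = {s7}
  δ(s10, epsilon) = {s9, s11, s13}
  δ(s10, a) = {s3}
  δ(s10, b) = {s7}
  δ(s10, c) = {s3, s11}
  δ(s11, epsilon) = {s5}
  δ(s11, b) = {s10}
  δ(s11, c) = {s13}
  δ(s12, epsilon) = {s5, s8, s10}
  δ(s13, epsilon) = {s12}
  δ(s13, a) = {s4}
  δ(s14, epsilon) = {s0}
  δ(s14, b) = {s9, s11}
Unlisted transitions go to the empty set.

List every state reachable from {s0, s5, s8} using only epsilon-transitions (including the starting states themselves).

{s0, s1, s5, s6, s7, s8, s11}

Start with {s0, s5, s8}.
From s0 via epsilon: add s11.
From s5 via epsilon: add s1.
From s1 via epsilon: add s7.
From s7 via epsilon: add s6.
No new states can be added; the closed set is {s0, s1, s5, s6, s7, s8, s11}.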